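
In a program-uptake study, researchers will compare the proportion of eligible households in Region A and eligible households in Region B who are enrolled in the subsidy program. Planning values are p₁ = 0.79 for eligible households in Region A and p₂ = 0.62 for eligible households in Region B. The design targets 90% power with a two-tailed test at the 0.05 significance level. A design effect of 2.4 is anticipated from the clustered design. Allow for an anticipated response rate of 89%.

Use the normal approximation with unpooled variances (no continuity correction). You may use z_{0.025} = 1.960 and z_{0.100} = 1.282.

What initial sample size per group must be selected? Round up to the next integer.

n = (z_{α/2} + z_β)² · [p₁(1−p₁) + p₂(1−p₂)] / (p₁ − p₂)²
  = (1.960 + 1.282)² · (0.79·0.21 + 0.62·0.38) / (0.17)²
  = (3.242)² · (0.1659 + 0.2356) / 0.0289
  = 10.5106 · 0.4015 / 0.0289
  = 146.02
Design effect: 2.4 × 146.02 = 350.45.
Adjust for 89% response: 350.45 / 0.89 = 393.76.
Round up → n = 394 per group.

n = 394 per group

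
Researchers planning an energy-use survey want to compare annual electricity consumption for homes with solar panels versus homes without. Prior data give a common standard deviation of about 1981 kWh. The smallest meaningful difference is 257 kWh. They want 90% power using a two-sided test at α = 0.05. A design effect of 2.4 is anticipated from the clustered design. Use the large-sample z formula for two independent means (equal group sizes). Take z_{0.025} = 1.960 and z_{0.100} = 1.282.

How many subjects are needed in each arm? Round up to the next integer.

n = 2998 per group

n = (z_{α/2} + z_β)² · (σ₁² + σ₂²) / δ²
  = (1.960 + 1.282)² · (2·1981² = 7848722) / 257²
  = 10.5106 · 7848722 / 66049
  = 1248.99
Design effect: 2.4 × 1248.99 = 2997.57.
Round up → n = 2998 per group.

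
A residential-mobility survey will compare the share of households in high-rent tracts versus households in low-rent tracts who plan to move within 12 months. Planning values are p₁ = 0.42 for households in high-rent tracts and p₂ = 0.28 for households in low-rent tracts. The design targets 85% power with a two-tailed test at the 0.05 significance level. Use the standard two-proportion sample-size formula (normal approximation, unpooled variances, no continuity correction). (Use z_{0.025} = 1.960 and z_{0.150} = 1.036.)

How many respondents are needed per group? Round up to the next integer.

n = 204 per group

n = (z_{α/2} + z_β)² · [p₁(1−p₁) + p₂(1−p₂)] / (p₁ − p₂)²
  = (1.960 + 1.036)² · (0.42·0.58 + 0.28·0.72) / (0.14)²
  = (2.996)² · (0.2436 + 0.2016) / 0.0196
  = 8.9760 · 0.4452 / 0.0196
  = 203.88
Round up → n = 204 per group.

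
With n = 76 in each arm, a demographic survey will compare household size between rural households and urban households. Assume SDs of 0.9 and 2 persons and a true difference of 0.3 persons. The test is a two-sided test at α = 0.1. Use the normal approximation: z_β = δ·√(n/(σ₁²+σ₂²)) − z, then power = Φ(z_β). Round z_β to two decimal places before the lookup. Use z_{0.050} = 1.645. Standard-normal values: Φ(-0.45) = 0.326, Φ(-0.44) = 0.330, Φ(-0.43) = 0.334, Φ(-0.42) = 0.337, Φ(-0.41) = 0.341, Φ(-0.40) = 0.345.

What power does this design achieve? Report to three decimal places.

Power ≈ 0.326

z_β = δ·√(n/(σ₁²+σ₂²)) − z_{α/2}
    = 0.3 · √(76/4.81) − 1.645
    = 0.3 · 3.97497 − 1.645
    = 1.1925 − 1.645 = -0.4525 → -0.45
Power = Φ(-0.45) = 0.326.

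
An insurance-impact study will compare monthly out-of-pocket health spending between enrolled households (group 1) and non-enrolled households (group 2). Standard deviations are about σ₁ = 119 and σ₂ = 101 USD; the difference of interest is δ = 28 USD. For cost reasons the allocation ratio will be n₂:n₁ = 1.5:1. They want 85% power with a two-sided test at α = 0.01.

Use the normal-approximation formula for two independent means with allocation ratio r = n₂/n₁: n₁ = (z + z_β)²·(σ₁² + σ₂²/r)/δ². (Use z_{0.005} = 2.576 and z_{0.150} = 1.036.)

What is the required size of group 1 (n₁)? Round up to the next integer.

n₁ = (z_{α/2} + z_β)² · (σ₁² + σ₂²/r) / δ²
   = (2.576 + 1.036)² · (119² + 101²/1.5) / 28²
   = 13.0465 · (14161 + 6800.7) / 784
   = 13.0465 · 20961.7 / 784
   = 348.82
Round up → n₁ = 349; n₂ = r·n₁ = 1.5 × 349 = 524.

n₁ = 349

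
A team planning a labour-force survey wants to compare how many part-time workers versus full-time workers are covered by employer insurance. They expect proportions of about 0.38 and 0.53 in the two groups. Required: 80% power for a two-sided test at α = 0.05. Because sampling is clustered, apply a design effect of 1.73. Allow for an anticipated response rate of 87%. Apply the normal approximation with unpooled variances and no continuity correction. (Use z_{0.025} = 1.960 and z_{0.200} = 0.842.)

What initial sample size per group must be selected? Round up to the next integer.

n = (z_{α/2} + z_β)² · [p₁(1−p₁) + p₂(1−p₂)] / (p₁ − p₂)²
  = (1.960 + 0.842)² · (0.38·0.62 + 0.53·0.47) / (-0.15)²
  = (2.802)² · (0.2356 + 0.2491) / 0.0225
  = 7.8512 · 0.4847 / 0.0225
  = 169.13
Design effect: 1.73 × 169.13 = 292.60.
Adjust for 87% response: 292.60 / 0.87 = 336.32.
Round up → n = 337 per group.

n = 337 per group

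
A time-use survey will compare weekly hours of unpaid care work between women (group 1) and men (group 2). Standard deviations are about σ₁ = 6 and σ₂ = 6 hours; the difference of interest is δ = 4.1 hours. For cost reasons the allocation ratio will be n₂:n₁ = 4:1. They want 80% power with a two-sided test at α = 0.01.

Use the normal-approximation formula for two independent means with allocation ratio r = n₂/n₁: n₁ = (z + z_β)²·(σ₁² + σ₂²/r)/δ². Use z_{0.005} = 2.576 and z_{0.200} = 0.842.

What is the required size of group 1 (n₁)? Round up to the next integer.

n₁ = (z_{α/2} + z_β)² · (σ₁² + σ₂²/r) / δ²
   = (2.576 + 0.842)² · (6² + 6²/4) / 4.1²
   = 11.6827 · (36 + 9) / 16.81
   = 11.6827 · 45 / 16.81
   = 31.27
Round up → n₁ = 32; n₂ = r·n₁ = 4 × 32 = 128.

n₁ = 32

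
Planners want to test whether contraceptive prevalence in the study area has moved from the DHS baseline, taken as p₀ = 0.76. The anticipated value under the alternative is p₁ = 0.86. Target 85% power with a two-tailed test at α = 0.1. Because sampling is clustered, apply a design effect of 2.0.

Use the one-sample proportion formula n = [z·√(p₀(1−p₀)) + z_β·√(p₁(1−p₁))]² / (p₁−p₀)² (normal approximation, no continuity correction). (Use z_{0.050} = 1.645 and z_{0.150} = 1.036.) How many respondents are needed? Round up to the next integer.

n = 226

n = [z_{α/2}·√(p₀q₀) + z_β·√(p₁q₁)]² / (p₁ − p₀)²
  = [1.645·√(0.76·0.24) + 1.036·√(0.86·0.14)]² / (0.10)²
  = [1.645·0.4271 + 1.036·0.3470]² / 0.0100
  = [1.0620]² / 0.0100
  = 112.79
Design effect: 2.0 × 112.79 = 225.58.
Round up → n = 226.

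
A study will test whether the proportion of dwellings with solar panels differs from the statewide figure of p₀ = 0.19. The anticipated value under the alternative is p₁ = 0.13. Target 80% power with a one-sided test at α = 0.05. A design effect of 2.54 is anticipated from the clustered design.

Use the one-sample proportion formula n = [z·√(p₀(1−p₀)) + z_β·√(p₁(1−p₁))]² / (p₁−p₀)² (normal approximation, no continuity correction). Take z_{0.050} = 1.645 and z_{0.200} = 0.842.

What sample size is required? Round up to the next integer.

n = [z_α·√(p₀q₀) + z_β·√(p₁q₁)]² / (p₁ − p₀)²
  = [1.645·√(0.19·0.81) + 0.842·√(0.13·0.87)]² / (-0.06)²
  = [1.645·0.3923 + 0.842·0.3363]² / 0.0036
  = [0.9285]² / 0.0036
  = 239.48
Design effect: 2.54 × 239.48 = 608.27.
Round up → n = 609.

n = 609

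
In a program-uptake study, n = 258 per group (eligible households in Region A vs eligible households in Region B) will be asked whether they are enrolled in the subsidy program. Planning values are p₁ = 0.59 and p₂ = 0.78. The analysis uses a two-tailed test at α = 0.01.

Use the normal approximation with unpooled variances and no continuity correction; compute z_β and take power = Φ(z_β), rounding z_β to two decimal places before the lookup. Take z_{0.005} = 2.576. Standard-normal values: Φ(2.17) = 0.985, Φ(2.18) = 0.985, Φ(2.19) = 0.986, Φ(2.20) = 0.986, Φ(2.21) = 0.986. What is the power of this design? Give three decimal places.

Power ≈ 0.985

z_β = |p₁−p₂|·√(n/[p₁q₁+p₂q₂]) − z_{α/2}
    = 0.19 · √(258/0.4135) − 2.576
    = 0.19 · 24.9788 − 2.576
    = 4.7460 − 2.576 = 2.1700 → 2.17
Power = Φ(2.17) = 0.985.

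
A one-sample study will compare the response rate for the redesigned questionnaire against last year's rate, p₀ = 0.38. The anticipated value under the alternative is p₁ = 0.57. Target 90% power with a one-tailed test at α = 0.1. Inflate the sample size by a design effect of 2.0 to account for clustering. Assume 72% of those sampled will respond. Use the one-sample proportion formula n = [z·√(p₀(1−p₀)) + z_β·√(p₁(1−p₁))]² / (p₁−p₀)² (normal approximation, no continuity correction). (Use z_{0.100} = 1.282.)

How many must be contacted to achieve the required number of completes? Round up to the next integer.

n = 122

n = [z_α·√(p₀q₀) + z_β·√(p₁q₁)]² / (p₁ − p₀)²
  = [1.282·√(0.38·0.62) + 1.282·√(0.57·0.43)]² / (0.19)²
  = [1.282·0.4854 + 1.282·0.4951]² / 0.0361
  = [1.2570]² / 0.0361
  = 43.77
Design effect: 2.0 × 43.77 = 87.53.
Adjust for 72% response: 87.53 / 0.72 = 121.57.
Round up → n = 122.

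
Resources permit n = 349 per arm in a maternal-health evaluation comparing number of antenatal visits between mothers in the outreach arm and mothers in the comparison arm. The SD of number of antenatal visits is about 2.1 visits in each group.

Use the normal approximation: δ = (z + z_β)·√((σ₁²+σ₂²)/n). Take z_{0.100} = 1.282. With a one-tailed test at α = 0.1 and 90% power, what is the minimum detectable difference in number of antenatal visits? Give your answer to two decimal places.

Minimum detectable difference ≈ 0.41 visits

δ = (z_α + z_β) · √((σ₁²+σ₂²)/n)
  = (1.282 + 1.282) · √(8.82/349)
  = 2.564 · √0.02527
  = 2.564 · 0.1590
  = 0.4076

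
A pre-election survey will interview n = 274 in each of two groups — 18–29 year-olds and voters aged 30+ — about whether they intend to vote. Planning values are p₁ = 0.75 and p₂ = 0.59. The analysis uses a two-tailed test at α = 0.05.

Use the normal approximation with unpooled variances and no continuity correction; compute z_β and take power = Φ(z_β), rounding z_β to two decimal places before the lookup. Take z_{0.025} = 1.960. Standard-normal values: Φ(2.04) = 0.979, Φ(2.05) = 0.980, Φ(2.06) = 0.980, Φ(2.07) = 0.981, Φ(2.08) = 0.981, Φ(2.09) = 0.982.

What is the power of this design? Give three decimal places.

Power ≈ 0.981

z_β = |p₁−p₂|·√(n/[p₁q₁+p₂q₂]) − z_{α/2}
    = 0.16 · √(274/0.4294) − 1.960
    = 0.16 · 25.2606 − 1.960
    = 4.0417 − 1.960 = 2.0817 → 2.08
Power = Φ(2.08) = 0.981.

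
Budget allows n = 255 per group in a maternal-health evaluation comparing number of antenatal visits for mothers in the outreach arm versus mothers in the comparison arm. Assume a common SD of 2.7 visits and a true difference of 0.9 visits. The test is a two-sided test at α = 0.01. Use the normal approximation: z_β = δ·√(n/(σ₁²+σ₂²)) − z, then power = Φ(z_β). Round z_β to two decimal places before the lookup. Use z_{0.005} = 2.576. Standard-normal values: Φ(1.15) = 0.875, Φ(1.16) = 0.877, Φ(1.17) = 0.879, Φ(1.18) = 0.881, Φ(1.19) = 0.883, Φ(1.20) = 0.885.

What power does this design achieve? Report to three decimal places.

Power ≈ 0.883

z_β = δ·√(n/(σ₁²+σ₂²)) − z_{α/2}
    = 0.9 · √(255/14.58) − 2.576
    = 0.9 · 4.18207 − 2.576
    = 3.7639 − 2.576 = 1.1879 → 1.19
Power = Φ(1.19) = 0.883.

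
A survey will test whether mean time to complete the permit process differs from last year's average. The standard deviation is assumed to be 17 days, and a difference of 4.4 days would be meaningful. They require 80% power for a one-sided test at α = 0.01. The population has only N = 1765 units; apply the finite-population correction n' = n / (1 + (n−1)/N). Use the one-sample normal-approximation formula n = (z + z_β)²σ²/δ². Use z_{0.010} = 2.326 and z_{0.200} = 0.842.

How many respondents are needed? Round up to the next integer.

n = 139

n = (z_α + z_β)² · σ² / δ²
  = (2.326 + 0.842)² · 17² / 4.4²
  = 10.0362 · 289 / 19.36
  = 149.82
Finite-population correction (N = 1765): 149.82 / (1 + (149.82 − 1)/1765) = 138.17.
Round up → n = 139.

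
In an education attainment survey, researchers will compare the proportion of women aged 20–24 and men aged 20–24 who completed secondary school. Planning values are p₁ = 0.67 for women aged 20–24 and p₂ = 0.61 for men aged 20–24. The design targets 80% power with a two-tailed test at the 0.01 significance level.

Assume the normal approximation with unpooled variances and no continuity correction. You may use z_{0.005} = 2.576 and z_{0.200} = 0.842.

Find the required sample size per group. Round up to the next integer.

n = (z_{α/2} + z_β)² · [p₁(1−p₁) + p₂(1−p₂)] / (p₁ − p₂)²
  = (2.576 + 0.842)² · (0.67·0.33 + 0.61·0.39) / (0.06)²
  = (3.418)² · (0.2211 + 0.2379) / 0.0036
  = 11.6827 · 0.4590 / 0.0036
  = 1489.55
Round up → n = 1490 per group.

n = 1490 per group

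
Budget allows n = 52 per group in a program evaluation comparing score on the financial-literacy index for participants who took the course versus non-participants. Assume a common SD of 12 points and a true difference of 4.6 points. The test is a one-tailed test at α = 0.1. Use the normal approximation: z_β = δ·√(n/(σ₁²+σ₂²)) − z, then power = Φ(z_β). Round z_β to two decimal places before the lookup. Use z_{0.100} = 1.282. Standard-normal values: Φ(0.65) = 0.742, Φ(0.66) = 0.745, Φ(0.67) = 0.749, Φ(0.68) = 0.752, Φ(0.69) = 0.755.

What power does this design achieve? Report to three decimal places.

z_β = δ·√(n/(σ₁²+σ₂²)) − z_α
    = 4.6 · √(52/288) − 1.282
    = 4.6 · 0.42492 − 1.282
    = 1.9546 − 1.282 = 0.6726 → 0.67
Power = Φ(0.67) = 0.749.

Power ≈ 0.749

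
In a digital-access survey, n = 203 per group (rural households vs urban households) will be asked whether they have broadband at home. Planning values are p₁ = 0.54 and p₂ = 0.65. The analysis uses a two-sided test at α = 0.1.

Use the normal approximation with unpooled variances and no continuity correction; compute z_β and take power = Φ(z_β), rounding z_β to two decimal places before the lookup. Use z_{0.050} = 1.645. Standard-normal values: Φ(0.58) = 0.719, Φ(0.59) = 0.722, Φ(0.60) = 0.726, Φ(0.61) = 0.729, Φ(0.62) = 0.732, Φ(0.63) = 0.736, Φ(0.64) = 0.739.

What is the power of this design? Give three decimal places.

z_β = |p₁−p₂|·√(n/[p₁q₁+p₂q₂]) − z_{α/2}
    = 0.11 · √(203/0.4759) − 1.645
    = 0.11 · 20.6533 − 1.645
    = 2.2719 − 1.645 = 0.6269 → 0.63
Power = Φ(0.63) = 0.736.

Power ≈ 0.736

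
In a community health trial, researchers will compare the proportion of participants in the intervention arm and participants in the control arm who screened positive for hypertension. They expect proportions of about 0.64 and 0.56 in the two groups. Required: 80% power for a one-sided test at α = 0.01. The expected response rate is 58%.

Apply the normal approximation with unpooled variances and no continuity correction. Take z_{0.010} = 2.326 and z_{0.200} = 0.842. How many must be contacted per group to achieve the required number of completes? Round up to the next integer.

n = (z_α + z_β)² · [p₁(1−p₁) + p₂(1−p₂)] / (p₁ − p₂)²
  = (2.326 + 0.842)² · (0.64·0.36 + 0.56·0.44) / (0.08)²
  = (3.168)² · (0.2304 + 0.2464) / 0.0064
  = 10.0362 · 0.4768 / 0.0064
  = 747.70
Adjust for 58% response: 747.70 / 0.58 = 1289.14.
Round up → n = 1290 per group.

n = 1290 per group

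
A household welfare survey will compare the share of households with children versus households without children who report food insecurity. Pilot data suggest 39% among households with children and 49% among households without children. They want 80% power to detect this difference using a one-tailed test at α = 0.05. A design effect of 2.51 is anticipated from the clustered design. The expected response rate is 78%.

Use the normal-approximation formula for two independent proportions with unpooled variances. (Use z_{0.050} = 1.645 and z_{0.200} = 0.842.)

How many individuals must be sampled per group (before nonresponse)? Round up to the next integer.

n = (z_α + z_β)² · [p₁(1−p₁) + p₂(1−p₂)] / (p₁ − p₂)²
  = (1.645 + 0.842)² · (0.39·0.61 + 0.49·0.51) / (-0.10)²
  = (2.487)² · (0.2379 + 0.2499) / 0.0100
  = 6.1852 · 0.4878 / 0.0100
  = 301.71
Design effect: 2.51 × 301.71 = 757.30.
Adjust for 78% response: 757.30 / 0.78 = 970.90.
Round up → n = 971 per group.

n = 971 per group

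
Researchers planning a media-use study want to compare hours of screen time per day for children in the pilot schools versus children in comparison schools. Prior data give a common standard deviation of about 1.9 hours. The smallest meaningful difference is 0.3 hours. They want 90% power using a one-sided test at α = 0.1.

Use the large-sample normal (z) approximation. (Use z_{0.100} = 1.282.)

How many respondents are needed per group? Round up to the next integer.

n = 528 per group

n = (z_α + z_β)² · (σ₁² + σ₂²) / δ²
  = (1.282 + 1.282)² · (2·1.9² = 7.22) / 0.3²
  = 6.5741 · 7.22 / 0.09
  = 527.39
Round up → n = 528 per group.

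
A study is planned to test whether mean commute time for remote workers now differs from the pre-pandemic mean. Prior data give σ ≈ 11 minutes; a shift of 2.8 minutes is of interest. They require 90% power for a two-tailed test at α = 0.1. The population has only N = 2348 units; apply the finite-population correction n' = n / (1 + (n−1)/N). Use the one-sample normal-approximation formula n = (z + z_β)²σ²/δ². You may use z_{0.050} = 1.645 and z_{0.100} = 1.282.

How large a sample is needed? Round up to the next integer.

n = 126

n = (z_{α/2} + z_β)² · σ² / δ²
  = (1.645 + 1.282)² · 11² / 2.8²
  = 8.5673 · 121 / 7.84
  = 132.23
Finite-population correction (N = 2348): 132.23 / (1 + (132.23 − 1)/2348) = 125.23.
Round up → n = 126.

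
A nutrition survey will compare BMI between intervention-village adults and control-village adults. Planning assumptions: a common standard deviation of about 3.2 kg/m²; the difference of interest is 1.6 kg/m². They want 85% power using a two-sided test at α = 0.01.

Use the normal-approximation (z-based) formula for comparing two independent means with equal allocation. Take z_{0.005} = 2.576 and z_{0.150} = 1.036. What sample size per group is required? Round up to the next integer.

n = 105 per group

n = (z_{α/2} + z_β)² · (σ₁² + σ₂²) / δ²
  = (2.576 + 1.036)² · (2·3.2² = 20.48) / 1.6²
  = 13.0465 · 20.48 / 2.56
  = 104.37
Round up → n = 105 per group.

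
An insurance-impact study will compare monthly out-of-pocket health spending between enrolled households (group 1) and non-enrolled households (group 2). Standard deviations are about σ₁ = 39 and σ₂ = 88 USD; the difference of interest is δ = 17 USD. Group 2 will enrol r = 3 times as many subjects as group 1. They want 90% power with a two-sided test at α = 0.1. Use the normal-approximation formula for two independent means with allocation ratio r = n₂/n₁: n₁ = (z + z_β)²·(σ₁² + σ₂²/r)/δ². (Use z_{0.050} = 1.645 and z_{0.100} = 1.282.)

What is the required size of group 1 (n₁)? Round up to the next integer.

n₁ = (z_{α/2} + z_β)² · (σ₁² + σ₂²/r) / δ²
   = (1.645 + 1.282)² · (39² + 88²/3) / 17²
   = 8.5673 · (1521 + 2581.3) / 289
   = 8.5673 · 4102.3 / 289
   = 121.61
Round up → n₁ = 122; n₂ = r·n₁ = 3 × 122 = 366.

n₁ = 122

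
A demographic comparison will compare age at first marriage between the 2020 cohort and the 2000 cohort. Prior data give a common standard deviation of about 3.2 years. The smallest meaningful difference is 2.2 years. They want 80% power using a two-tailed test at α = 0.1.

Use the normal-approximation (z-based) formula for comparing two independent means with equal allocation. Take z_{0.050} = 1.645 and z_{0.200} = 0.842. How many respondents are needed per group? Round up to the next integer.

n = 27 per group

n = (z_{α/2} + z_β)² · (σ₁² + σ₂²) / δ²
  = (1.645 + 0.842)² · (2·3.2² = 20.48) / 2.2²
  = 6.1852 · 20.48 / 4.84
  = 26.17
Round up → n = 27 per group.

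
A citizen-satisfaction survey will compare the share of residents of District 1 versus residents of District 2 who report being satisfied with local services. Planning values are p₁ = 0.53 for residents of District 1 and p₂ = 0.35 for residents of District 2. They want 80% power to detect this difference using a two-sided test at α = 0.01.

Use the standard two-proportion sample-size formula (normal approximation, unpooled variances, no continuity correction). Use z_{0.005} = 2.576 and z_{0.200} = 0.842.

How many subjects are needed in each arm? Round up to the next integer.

n = 172 per group

n = (z_{α/2} + z_β)² · [p₁(1−p₁) + p₂(1−p₂)] / (p₁ − p₂)²
  = (2.576 + 0.842)² · (0.53·0.47 + 0.35·0.65) / (0.18)²
  = (3.418)² · (0.2491 + 0.2275) / 0.0324
  = 11.6827 · 0.4766 / 0.0324
  = 171.85
Round up → n = 172 per group.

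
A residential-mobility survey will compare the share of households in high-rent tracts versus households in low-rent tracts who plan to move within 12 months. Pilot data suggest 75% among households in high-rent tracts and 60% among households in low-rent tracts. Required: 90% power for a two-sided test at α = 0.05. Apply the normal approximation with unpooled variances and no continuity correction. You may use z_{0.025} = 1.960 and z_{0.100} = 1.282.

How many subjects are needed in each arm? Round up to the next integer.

n = 200 per group

n = (z_{α/2} + z_β)² · [p₁(1−p₁) + p₂(1−p₂)] / (p₁ − p₂)²
  = (1.960 + 1.282)² · (0.75·0.25 + 0.60·0.40) / (0.15)²
  = (3.242)² · (0.1875 + 0.2400) / 0.0225
  = 10.5106 · 0.4275 / 0.0225
  = 199.70
Round up → n = 200 per group.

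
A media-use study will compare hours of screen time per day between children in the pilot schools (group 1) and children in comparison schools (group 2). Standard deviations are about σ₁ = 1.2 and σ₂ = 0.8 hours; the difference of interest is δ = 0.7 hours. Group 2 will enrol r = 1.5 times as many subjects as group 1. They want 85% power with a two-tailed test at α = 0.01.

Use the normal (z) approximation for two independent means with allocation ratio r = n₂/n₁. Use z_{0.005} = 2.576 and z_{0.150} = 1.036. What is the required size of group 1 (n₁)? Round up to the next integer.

n₁ = (z_{α/2} + z_β)² · (σ₁² + σ₂²/r) / δ²
   = (2.576 + 1.036)² · (1.2² + 0.8²/1.5) / 0.7²
   = 13.0465 · (1.44 + 0.42667) / 0.49
   = 13.0465 · 1.8667 / 0.49
   = 49.70
Round up → n₁ = 50; n₂ = r·n₁ = 1.5 × 50 = 75.

n₁ = 50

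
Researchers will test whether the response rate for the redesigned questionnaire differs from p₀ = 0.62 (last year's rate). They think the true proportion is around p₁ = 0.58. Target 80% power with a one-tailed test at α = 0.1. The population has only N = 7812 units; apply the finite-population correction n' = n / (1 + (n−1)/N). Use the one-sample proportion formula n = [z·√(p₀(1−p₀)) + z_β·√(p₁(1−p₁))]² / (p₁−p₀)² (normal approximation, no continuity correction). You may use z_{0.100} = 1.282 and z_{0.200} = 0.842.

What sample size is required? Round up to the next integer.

n = [z_α·√(p₀q₀) + z_β·√(p₁q₁)]² / (p₁ − p₀)²
  = [1.282·√(0.62·0.38) + 0.842·√(0.58·0.42)]² / (-0.04)²
  = [1.282·0.4854 + 0.842·0.4936]² / 0.0016
  = [1.0378]² / 0.0016
  = 673.20
Finite-population correction (N = 7812): 673.20 / (1 + (673.20 − 1)/7812) = 619.86.
Round up → n = 620.

n = 620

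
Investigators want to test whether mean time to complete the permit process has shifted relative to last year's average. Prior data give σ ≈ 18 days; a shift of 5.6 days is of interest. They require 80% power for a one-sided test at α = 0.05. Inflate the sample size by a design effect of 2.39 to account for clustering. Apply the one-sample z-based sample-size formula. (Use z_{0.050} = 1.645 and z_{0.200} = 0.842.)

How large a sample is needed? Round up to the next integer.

n = 153

n = (z_α + z_β)² · σ² / δ²
  = (1.645 + 0.842)² · 18² / 5.6²
  = 6.1852 · 324 / 31.36
  = 63.90
Design effect: 2.39 × 63.90 = 152.73.
Round up → n = 153.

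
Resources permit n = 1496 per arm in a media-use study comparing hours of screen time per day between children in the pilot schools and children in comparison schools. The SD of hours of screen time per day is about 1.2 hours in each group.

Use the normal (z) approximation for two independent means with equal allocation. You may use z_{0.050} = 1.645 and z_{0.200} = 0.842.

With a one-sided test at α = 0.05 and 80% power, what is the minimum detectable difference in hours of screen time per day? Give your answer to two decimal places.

Minimum detectable difference ≈ 0.11 hours

δ = (z_α + z_β) · √((σ₁²+σ₂²)/n)
  = (1.645 + 0.842) · √(2.88/1496)
  = 2.487 · √0.00193
  = 2.487 · 0.0439
  = 0.1091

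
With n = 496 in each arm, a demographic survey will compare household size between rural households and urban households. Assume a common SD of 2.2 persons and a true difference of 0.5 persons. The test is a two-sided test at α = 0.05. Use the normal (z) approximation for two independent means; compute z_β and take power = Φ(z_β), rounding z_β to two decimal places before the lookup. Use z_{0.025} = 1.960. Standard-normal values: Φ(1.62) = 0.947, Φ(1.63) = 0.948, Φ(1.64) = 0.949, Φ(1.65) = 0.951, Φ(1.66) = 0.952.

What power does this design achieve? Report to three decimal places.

Power ≈ 0.947

z_β = δ·√(n/(σ₁²+σ₂²)) − z_{α/2}
    = 0.5 · √(496/9.68) − 1.960
    = 0.5 · 7.15819 − 1.960
    = 3.5791 − 1.960 = 1.6191 → 1.62
Power = Φ(1.62) = 0.947.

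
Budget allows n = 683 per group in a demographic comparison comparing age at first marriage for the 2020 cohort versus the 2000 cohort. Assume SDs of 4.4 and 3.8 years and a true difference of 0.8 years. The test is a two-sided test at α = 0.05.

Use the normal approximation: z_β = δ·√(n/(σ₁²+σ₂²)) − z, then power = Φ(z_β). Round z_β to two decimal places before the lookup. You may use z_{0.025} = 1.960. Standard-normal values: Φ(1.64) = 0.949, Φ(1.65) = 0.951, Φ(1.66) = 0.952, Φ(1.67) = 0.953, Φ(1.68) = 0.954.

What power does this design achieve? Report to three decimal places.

Power ≈ 0.949

z_β = δ·√(n/(σ₁²+σ₂²)) − z_{α/2}
    = 0.8 · √(683/33.8) − 1.960
    = 0.8 · 4.49523 − 1.960
    = 3.5962 − 1.960 = 1.6362 → 1.64
Power = Φ(1.64) = 0.949.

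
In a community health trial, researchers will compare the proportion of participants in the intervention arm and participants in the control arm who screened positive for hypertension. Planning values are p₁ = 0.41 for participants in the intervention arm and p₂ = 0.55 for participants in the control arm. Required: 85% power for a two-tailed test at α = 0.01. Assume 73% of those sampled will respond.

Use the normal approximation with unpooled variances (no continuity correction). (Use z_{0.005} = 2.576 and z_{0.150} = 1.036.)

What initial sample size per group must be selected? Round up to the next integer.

n = 447 per group

n = (z_{α/2} + z_β)² · [p₁(1−p₁) + p₂(1−p₂)] / (p₁ − p₂)²
  = (2.576 + 1.036)² · (0.41·0.59 + 0.55·0.45) / (-0.14)²
  = (3.612)² · (0.2419 + 0.2475) / 0.0196
  = 13.0465 · 0.4894 / 0.0196
  = 325.76
Adjust for 73% response: 325.76 / 0.73 = 446.25.
Round up → n = 447 per group.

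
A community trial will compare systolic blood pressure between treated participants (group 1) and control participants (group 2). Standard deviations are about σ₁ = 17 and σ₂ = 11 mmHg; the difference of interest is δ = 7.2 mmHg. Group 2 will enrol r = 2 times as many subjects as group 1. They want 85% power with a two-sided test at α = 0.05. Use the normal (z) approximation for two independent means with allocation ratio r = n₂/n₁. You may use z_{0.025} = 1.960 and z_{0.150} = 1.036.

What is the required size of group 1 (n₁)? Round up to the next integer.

n₁ = (z_{α/2} + z_β)² · (σ₁² + σ₂²/r) / δ²
   = (1.960 + 1.036)² · (17² + 11²/2) / 7.2²
   = 8.9760 · (289 + 60.5) / 51.84
   = 8.9760 · 349.5 / 51.84
   = 60.52
Round up → n₁ = 61; n₂ = r·n₁ = 2 × 61 = 122.

n₁ = 61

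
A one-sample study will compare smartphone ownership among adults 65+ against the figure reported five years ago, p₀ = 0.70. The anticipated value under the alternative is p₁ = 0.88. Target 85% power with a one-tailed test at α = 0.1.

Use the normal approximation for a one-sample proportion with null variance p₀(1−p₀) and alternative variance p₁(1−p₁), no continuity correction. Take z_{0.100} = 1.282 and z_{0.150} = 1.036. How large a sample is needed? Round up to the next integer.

n = [z_α·√(p₀q₀) + z_β·√(p₁q₁)]² / (p₁ − p₀)²
  = [1.282·√(0.70·0.30) + 1.036·√(0.88·0.12)]² / (0.18)²
  = [1.282·0.4583 + 1.036·0.3250]² / 0.0324
  = [0.9241]² / 0.0324
  = 26.36
Round up → n = 27.

n = 27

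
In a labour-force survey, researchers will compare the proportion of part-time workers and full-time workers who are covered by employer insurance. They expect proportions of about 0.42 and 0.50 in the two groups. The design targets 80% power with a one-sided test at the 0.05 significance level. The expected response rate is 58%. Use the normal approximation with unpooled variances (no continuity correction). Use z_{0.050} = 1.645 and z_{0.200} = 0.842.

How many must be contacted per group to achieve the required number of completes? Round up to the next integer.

n = 823 per group

n = (z_α + z_β)² · [p₁(1−p₁) + p₂(1−p₂)] / (p₁ − p₂)²
  = (1.645 + 0.842)² · (0.42·0.58 + 0.50·0.50) / (-0.08)²
  = (2.487)² · (0.2436 + 0.2500) / 0.0064
  = 6.1852 · 0.4936 / 0.0064
  = 477.03
Adjust for 58% response: 477.03 / 0.58 = 822.47.
Round up → n = 823 per group.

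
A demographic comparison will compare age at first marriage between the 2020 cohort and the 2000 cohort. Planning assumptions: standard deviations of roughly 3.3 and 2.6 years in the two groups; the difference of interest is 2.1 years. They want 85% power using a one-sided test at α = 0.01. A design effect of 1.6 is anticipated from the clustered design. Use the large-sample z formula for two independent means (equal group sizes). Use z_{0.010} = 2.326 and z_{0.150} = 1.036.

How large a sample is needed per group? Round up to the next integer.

n = 73 per group

n = (z_α + z_β)² · (σ₁² + σ₂²) / δ²
  = (2.326 + 1.036)² · (3.3² + 2.6² = 17.65) / 2.1²
  = 11.3030 · 17.65 / 4.41
  = 45.24
Design effect: 1.6 × 45.24 = 72.38.
Round up → n = 73 per group.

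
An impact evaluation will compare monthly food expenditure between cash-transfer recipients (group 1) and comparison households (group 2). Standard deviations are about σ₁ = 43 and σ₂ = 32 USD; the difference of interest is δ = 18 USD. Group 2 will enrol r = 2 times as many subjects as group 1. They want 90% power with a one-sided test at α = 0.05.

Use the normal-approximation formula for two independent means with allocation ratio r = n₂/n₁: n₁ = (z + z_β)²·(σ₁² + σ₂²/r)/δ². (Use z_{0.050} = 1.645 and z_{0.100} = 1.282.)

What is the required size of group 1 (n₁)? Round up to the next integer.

n₁ = 63

n₁ = (z_α + z_β)² · (σ₁² + σ₂²/r) / δ²
   = (1.645 + 1.282)² · (43² + 32²/2) / 18²
   = 8.5673 · (1849 + 512) / 324
   = 8.5673 · 2361 / 324
   = 62.43
Round up → n₁ = 63; n₂ = r·n₁ = 2 × 63 = 126.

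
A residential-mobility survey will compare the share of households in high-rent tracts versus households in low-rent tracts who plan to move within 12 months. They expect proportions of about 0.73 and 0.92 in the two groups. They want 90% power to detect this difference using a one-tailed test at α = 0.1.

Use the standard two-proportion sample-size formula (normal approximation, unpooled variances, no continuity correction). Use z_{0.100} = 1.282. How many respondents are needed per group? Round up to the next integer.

n = 50 per group

n = (z_α + z_β)² · [p₁(1−p₁) + p₂(1−p₂)] / (p₁ − p₂)²
  = (1.282 + 1.282)² · (0.73·0.27 + 0.92·0.08) / (-0.19)²
  = (2.564)² · (0.1971 + 0.0736) / 0.0361
  = 6.5741 · 0.2707 / 0.0361
  = 49.30
Round up → n = 50 per group.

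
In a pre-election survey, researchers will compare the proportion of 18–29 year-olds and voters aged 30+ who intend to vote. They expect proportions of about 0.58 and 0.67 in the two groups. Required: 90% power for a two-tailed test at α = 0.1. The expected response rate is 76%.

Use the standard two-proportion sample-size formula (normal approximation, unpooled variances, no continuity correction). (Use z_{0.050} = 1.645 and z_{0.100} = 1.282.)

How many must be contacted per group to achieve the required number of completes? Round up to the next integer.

n = 647 per group

n = (z_{α/2} + z_β)² · [p₁(1−p₁) + p₂(1−p₂)] / (p₁ − p₂)²
  = (1.645 + 1.282)² · (0.58·0.42 + 0.67·0.33) / (-0.09)²
  = (2.927)² · (0.2436 + 0.2211) / 0.0081
  = 8.5673 · 0.4647 / 0.0081
  = 491.51
Adjust for 76% response: 491.51 / 0.76 = 646.72.
Round up → n = 647 per group.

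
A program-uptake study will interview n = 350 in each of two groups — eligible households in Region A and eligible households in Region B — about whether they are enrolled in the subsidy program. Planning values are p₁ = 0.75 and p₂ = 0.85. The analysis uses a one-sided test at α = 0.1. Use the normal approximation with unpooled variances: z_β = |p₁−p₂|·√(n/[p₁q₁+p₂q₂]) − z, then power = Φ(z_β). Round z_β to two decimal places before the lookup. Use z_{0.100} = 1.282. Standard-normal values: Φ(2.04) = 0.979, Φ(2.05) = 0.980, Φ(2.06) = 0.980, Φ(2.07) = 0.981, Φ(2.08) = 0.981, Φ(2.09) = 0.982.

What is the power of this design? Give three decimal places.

Power ≈ 0.980

z_β = |p₁−p₂|·√(n/[p₁q₁+p₂q₂]) − z_α
    = 0.10 · √(350/0.3150) − 1.282
    = 0.10 · 33.3333 − 1.282
    = 3.3333 − 1.282 = 2.0513 → 2.05
Power = Φ(2.05) = 0.980.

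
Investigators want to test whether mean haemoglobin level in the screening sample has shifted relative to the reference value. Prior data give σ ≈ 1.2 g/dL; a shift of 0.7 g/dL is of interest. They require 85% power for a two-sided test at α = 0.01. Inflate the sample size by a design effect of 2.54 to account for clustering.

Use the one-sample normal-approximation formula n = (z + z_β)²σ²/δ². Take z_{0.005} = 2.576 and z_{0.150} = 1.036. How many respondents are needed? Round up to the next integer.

n = (z_{α/2} + z_β)² · σ² / δ²
  = (2.576 + 1.036)² · 1.2² / 0.7²
  = 13.0465 · 1.44 / 0.49
  = 38.34
Design effect: 2.54 × 38.34 = 97.39.
Round up → n = 98.

n = 98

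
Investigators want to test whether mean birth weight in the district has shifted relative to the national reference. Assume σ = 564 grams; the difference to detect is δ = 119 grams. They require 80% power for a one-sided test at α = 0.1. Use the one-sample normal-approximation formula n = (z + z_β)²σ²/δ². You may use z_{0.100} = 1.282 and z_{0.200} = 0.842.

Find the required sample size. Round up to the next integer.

n = (z_α + z_β)² · σ² / δ²
  = (1.282 + 0.842)² · 564² / 119²
  = 4.5114 · 318096 / 14161
  = 101.34
Round up → n = 102.

n = 102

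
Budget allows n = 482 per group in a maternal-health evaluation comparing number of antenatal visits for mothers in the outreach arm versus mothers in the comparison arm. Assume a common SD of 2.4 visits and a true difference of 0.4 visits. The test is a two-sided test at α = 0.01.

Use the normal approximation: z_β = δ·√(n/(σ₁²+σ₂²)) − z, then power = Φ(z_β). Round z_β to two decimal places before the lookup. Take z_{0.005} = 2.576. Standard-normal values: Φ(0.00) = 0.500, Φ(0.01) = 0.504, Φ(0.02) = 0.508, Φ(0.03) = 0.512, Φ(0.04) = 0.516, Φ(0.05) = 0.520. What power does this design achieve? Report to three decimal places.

z_β = δ·√(n/(σ₁²+σ₂²)) − z_{α/2}
    = 0.4 · √(482/11.52) − 2.576
    = 0.4 · 6.46841 − 2.576
    = 2.5874 − 2.576 = 0.0114 → 0.01
Power = Φ(0.01) = 0.504.

Power ≈ 0.504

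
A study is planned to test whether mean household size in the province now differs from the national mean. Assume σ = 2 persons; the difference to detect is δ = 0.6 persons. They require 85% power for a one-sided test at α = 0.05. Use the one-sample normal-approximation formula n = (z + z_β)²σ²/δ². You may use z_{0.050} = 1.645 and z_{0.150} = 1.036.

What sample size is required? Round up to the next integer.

n = 80

n = (z_α + z_β)² · σ² / δ²
  = (1.645 + 1.036)² · 2² / 0.6²
  = 7.1878 · 4 / 0.36
  = 79.86
Round up → n = 80.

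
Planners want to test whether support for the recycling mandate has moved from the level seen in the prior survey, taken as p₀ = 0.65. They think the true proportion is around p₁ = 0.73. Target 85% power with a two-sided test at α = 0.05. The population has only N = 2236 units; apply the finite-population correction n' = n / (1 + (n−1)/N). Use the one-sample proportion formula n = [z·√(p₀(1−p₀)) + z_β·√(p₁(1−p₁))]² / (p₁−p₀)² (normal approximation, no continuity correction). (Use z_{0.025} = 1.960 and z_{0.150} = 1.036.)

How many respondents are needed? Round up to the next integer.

n = 268

n = [z_{α/2}·√(p₀q₀) + z_β·√(p₁q₁)]² / (p₁ − p₀)²
  = [1.960·√(0.65·0.35) + 1.036·√(0.73·0.27)]² / (0.08)²
  = [1.960·0.4770 + 1.036·0.4440]² / 0.0064
  = [1.3948]² / 0.0064
  = 303.98
Finite-population correction (N = 2236): 303.98 / (1 + (303.98 − 1)/2236) = 267.71.
Round up → n = 268.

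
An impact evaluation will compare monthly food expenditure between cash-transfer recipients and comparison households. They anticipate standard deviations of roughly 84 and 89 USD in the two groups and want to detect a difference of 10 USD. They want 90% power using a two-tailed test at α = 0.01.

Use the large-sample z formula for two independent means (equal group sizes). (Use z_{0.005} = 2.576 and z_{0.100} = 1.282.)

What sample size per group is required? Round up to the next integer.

n = 2230 per group

n = (z_{α/2} + z_β)² · (σ₁² + σ₂²) / δ²
  = (2.576 + 1.282)² · (84² + 89² = 14977) / 10²
  = 14.8842 · 14977 / 100
  = 2229.20
Round up → n = 2230 per group.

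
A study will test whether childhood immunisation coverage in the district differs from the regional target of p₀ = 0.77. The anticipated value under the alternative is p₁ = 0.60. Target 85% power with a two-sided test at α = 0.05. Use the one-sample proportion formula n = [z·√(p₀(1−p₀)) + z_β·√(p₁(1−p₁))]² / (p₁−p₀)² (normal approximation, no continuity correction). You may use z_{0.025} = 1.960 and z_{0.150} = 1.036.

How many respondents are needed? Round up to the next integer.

n = 62

n = [z_{α/2}·√(p₀q₀) + z_β·√(p₁q₁)]² / (p₁ − p₀)²
  = [1.960·√(0.77·0.23) + 1.036·√(0.60·0.40)]² / (-0.17)²
  = [1.960·0.4208 + 1.036·0.4899]² / 0.0289
  = [1.3324]² / 0.0289
  = 61.43
Round up → n = 62.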